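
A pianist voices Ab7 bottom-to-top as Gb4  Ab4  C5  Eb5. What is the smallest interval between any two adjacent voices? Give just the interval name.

Adjacent intervals: Gb4→Ab4 = major second; Ab4→C5 = major third; C5→Eb5 = minor third.
The smallest is Gb4 to Ab4, a major second (2 semitones).

major second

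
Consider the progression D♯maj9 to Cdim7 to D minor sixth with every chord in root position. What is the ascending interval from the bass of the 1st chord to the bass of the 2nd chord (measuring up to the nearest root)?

diminished seventh

The roots are D♯ and C.
From D♯ to C: 9 semitones over a seventh = diminished.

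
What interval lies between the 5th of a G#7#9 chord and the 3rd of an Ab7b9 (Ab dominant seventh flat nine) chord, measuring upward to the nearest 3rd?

G#7#9 has D# as its 5th, and Ab7b9 (Ab dominant seventh flat nine) has C as its 3rd.
7 letter names make it a seventh; at 9 semitones (a whole step narrower than major) the quality is diminished.

diminished seventh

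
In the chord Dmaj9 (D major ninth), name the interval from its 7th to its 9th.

Dmaj9 (D major ninth) is spelled D–F#–A–C#–E.
The 7th is C# and the 9th is E.
From C# to E: 3 semitones over a third = minor.

minor 3rd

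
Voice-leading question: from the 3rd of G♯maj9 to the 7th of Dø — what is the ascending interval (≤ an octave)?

G♯maj9 has B♯ as its 3rd, and Dø has C as its 7th.
From B♯ to C: 0 semitones over a second = diminished.

diminished second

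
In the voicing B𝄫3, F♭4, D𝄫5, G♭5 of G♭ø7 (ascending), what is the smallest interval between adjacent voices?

augmented fourth

Adjacent intervals: B𝄫3→F♭4 = perfect fifth; F♭4→D𝄫5 = minor sixth; D𝄫5→G♭5 = augmented fourth.
The smallest is D𝄫5 to G♭5, an augmented fourth (6 semitones).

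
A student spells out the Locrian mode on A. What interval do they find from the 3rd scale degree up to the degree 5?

m3

The scale runs A Bb C D Eb F G.
So we need the interval from C up to Eb.
From C to Eb: 3 semitones over a third = minor.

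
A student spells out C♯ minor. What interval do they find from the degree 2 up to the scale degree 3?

minor 2nd

The scale runs C♯ D♯ E F♯ G♯ A B.
The degree 2 is D♯ and the 3rd scale degree is E.
From D♯ to E: 1 semitone over a second = minor.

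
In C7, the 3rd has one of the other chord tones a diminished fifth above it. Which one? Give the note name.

Bb

The chord tones of C dominant seventh are C–E–G–Bb.
The 3rd is E. A diminished fifth above E is Bb.
Bb is the chord's 7th.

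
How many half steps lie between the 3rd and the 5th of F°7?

3

The chord tones of Fdim7 are F-Ab-Cb-Ebb.
Ab to Cb is a minor third: 3 semitones.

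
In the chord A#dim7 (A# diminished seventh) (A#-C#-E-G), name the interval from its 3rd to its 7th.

diminished 5th

So we need the interval from C# up to G.
C# up to G is 6 semitones, a half step narrower than a perfect fifth, so the interval is diminished.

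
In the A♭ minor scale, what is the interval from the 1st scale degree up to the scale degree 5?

A♭ natural minor: A♭ B♭ C♭ D♭ E♭ F♭ G♭.
1st scale degree = A♭; degree 5 = E♭.
Counting 5 letters and 7 half steps from A♭ gives a perfect fifth.

perfect 5th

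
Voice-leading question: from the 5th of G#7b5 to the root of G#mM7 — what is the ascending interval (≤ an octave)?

augmented 4th

The 5th of G#7b5 is D; the root of G#mM7 is G#.
D up to G# is 6 semitones, a half step wider than a perfect fourth, so the interval is augmented.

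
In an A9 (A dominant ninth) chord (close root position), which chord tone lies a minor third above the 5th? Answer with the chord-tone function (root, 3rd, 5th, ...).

A9: A–C♯–E–G–B.
The 5th is E. A minor third above E is G.
G is the chord's 7th.

7th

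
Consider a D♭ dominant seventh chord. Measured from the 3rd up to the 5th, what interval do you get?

minor third

D♭7: D♭-F-A♭-C♭.
The 3rd is F and the 5th is A♭.
From F to A♭: 3 semitones over a third = minor.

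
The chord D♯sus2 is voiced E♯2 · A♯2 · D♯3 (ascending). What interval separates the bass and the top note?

The outer voices are E♯2 and D♯3.
7 letter names make it a seventh; at 10 semitones (a half step narrower than major) the quality is minor.

minor 7th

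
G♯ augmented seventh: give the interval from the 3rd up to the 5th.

major third

G♯+7 (G♯ augmented seventh): G♯-B♯-D𝄪-F♯.
So we need the interval from B♯ up to D𝄪.
B♯ up to D𝄪 spans 3 letter names and 4 semitones — a major third.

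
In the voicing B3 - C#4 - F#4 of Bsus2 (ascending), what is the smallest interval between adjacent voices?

Adjacent intervals: B3→C#4 = major second; C#4→F#4 = perfect fourth.
The smallest is B3 to C#4, a major second (2 semitones).

M2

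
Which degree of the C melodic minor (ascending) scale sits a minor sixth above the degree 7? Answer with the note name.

G

The scale is C D Eb F G A B.
The degree 7 is B; a minor sixth above that is G — scale degree 5.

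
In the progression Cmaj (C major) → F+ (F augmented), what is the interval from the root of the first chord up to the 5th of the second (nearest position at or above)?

augmented unison

The root of Cmaj (C major) is C; the 5th of F+ (F augmented) is C♯.
1 letter names make it a unison; at 1 semitone (a half step wider than perfect) the quality is augmented.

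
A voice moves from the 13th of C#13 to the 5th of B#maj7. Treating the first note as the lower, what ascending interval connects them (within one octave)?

major 6th

The 13th of C#13 is A#; the 5th of B#maj7 is F##.
From A# to F## is 9 semitones, exactly the major sixth.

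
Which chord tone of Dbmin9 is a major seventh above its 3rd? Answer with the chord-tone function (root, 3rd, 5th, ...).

9th

The chord tones of Dbmin9 are Db, Fb, Ab, Cb, Eb.
The 3rd is Fb. A major seventh above Fb is Eb.
Eb is the chord's 9th.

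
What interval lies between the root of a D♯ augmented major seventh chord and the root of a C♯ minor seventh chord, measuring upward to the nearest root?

The root of D♯ augmented major seventh is D♯; the root of C♯ minor seventh is C♯.
7 letter names make it a seventh; at 10 semitones (a half step narrower than major) the quality is minor.

minor seventh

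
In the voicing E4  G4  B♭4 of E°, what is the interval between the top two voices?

Those voices are G4 and B♭4.
3 letter names make it a third; at 3 semitones (a half step narrower than major) the quality is minor.

minor third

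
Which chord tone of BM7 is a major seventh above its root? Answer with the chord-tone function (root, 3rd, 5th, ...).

7th

BM7 (B major seventh): B–D♯–F♯–A♯.
The root is B. A major seventh above B is A♯.
A♯ is the chord's 7th.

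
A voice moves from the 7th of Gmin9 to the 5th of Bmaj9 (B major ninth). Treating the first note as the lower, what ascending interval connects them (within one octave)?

augmented unison

The 7th of Gmin9 is F; the 5th of Bmaj9 (B major ninth) is F♯.
F up to F♯ is 1 semitone, a half step wider than a perfect unison, so the interval is augmented.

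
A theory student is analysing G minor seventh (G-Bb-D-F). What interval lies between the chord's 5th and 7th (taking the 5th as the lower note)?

minor 3rd

That puts D below F.
From D to F: 3 semitones over a third = minor.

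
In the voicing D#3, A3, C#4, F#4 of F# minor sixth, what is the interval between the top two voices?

Those voices are C#4 and F#4.
Counting 4 letters and 5 half steps from C# gives a perfect fourth.

perfect fourth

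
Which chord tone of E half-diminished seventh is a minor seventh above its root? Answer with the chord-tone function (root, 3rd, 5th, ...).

7th

The chord tones of Eø (E half-diminished seventh) are E G B♭ D.
The root is E. A minor seventh above E is D.
D is the chord's 7th.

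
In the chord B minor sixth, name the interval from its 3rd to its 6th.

augmented fourth

Bmin6 (B minor sixth) is spelled B D F# G#.
So we need the interval from D up to G#.
4 letter names make it a fourth; at 6 semitones (a half step wider than perfect) the quality is augmented.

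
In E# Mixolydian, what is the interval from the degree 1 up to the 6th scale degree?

The scale runs E# F## G## A# B# C## D#.
Degree 1 = E#; 6th degree = C##.
E# up to C## spans 6 letter names and 9 semitones — a major sixth.

M6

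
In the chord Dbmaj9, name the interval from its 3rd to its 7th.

perfect fifth

The chord tones of Dbmaj9 (Db major ninth) are Db F Ab C Eb.
So we need the interval from F up to C.
Counting 5 letters and 7 half steps from F gives a perfect fifth.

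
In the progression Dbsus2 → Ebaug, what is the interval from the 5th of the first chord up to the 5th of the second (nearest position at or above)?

The 5th of Dbsus2 is Ab; the 5th of Ebaug is B.
From Ab to B: 3 semitones over a second = augmented.

augmented 2nd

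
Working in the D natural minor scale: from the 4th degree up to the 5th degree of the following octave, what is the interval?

major ninth

The scale runs D E F G A Bb C.
The 4th degree is G and the degree 5 (up an octave) is A.
G up to A spans 9 letter names and 14 semitones — a major ninth.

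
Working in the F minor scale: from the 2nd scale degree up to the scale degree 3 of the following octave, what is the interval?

The scale runs F G Ab Bb C Db Eb.
2nd scale degree = G; scale degree 3 (up an octave) = Ab.
G up to Ab is 13 semitones, a half step narrower than a major ninth, so the interval is minor.

minor ninth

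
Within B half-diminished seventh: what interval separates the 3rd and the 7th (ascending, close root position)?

perfect fifth

Bø7 (B half-diminished seventh) is spelled B, D, F, A.
The 3rd is D and the 7th is A.
Counting 5 letters and 7 half steps from D gives a perfect fifth.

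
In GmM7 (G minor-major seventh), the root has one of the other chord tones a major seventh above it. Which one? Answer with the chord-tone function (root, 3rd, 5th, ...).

G minor-major seventh is spelled G, Bb, D, F#.
The root is G. A major seventh above G is F#.
F# is the chord's 7th.

7th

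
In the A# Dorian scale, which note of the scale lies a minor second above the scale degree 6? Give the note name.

The scale is A# B# C# D# E# F## G#.
The scale degree 6 is F##; a minor second above that is G# — scale degree 7.

G#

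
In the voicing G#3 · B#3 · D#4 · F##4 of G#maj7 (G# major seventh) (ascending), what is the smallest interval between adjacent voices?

minor third

Adjacent intervals: G#3→B#3 = major third; B#3→D#4 = minor third; D#4→F##4 = major third.
The smallest is B#3 to D#4, a minor third (3 semitones).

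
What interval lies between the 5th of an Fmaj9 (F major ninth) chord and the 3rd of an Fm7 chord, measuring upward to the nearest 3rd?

The 5th of Fmaj9 (F major ninth) is C; the 3rd of Fm7 is Ab.
6 letter names make it a sixth; at 8 semitones (a half step narrower than major) the quality is minor.

minor sixth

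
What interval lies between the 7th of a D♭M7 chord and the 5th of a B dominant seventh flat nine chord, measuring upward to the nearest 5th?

D♭M7 has C as its 7th, and B dominant seventh flat nine has F♯ as its 5th.
4 letter names make it a fourth; at 6 semitones (a half step wider than perfect) the quality is augmented.

augmented fourth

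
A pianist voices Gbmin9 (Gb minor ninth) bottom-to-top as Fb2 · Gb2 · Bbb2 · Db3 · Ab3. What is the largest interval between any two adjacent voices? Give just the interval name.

Adjacent intervals: Fb2→Gb2 = major second; Gb2→Bbb2 = minor third; Bbb2→Db3 = major third; Db3→Ab3 = perfect fifth.
The largest is Db3 to Ab3, a perfect fifth (7 semitones).

perfect 5th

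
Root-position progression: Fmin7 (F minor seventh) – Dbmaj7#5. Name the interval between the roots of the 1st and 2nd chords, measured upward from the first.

The roots are F and Db.
F up to Db is 8 semitones, a half step narrower than a major sixth, so the interval is minor.

minor 6th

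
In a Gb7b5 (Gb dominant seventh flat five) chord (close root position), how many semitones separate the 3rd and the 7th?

Gb7b5 (Gb dominant seventh flat five) is spelled Gb, Bb, Dbb, Fb.
Bb to Fb is a diminished fifth: 6 semitones.

6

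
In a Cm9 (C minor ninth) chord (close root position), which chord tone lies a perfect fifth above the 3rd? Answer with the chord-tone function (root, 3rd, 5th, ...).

Cm9 is spelled C E♭ G B♭ D.
The 3rd is E♭. A perfect fifth above E♭ is B♭.
B♭ is the chord's 7th.

7th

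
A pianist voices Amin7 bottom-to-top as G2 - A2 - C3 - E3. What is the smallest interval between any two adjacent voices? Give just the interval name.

major second

Adjacent intervals: G2→A2 = major second; A2→C3 = minor third; C3→E3 = major third.
The smallest is G2 to A2, a major second (2 semitones).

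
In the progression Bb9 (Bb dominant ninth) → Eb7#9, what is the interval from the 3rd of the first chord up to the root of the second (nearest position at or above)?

minor second

The 3rd of Bb9 (Bb dominant ninth) is D; the root of Eb7#9 is Eb.
From D to Eb: 1 semitone over a second = minor.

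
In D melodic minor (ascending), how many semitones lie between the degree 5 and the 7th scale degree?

4

The scale is D E F G A B C#.
A up to C# is a major third — 4 semitones.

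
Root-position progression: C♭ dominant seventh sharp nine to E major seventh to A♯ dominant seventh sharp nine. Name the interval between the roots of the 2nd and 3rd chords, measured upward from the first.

augmented fourth

The roots are E and A♯.
E up to A♯ is 6 semitones, a half step wider than a perfect fourth, so the interval is augmented.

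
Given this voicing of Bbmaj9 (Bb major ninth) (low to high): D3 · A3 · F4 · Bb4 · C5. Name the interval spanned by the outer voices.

The outer voices are D3 and C5.
From D to C: 22 semitones over a fourteenth = minor.

minor 14th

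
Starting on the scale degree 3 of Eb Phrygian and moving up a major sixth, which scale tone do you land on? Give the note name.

Eb

The scale is Eb Fb Gb Ab Bb Cb Db.
The scale degree 3 is Gb; a major sixth above that is Eb — scale degree 1.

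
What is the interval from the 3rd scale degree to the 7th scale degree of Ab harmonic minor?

augmented 5th

The scale runs Ab Bb Cb Db Eb Fb G.
That puts Cb below G.
Cb up to G is 8 semitones, a half step wider than a perfect fifth, so the interval is augmented.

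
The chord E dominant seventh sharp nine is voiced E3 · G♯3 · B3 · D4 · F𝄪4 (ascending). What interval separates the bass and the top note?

A9

The outer voices are E3 and F𝄪4.
From E to F𝄪: 15 semitones over a ninth = augmented.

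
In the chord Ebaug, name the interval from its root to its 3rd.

M3

The chord tones of Eb+ are Eb, G, B.
Root = Eb; 3rd = G.
Eb up to G spans 3 letter names and 4 semitones — a major third.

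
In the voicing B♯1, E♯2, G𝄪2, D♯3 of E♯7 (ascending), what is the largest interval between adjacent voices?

Adjacent intervals: B♯1→E♯2 = perfect fourth; E♯2→G𝄪2 = major third; G𝄪2→D♯3 = diminished fifth.
The largest is G𝄪2 to D♯3, a diminished fifth (6 semitones).

diminished fifth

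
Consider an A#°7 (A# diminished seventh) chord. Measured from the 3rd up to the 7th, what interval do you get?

diminished fifth

A#°7 (A# diminished seventh) is spelled A#, C#, E, G.
That puts C# below G.
From C# to G: 6 semitones over a fifth = diminished.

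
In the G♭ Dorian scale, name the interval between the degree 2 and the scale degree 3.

Spelling the G♭ Dorian scale: G♭ A♭ B𝄫 C♭ D♭ E♭ F♭.
Degree 2 = A♭; 3rd degree = B𝄫.
A♭ up to B𝄫 is 1 semitone, a half step narrower than a major second, so the interval is minor.

minor second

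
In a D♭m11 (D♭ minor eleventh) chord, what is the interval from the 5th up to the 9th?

perfect 5th

D♭m11: D♭-F♭-A♭-C♭-E♭-G♭.
That puts A♭ below E♭.
A♭ up to E♭ spans 5 letter names and 7 semitones — a perfect fifth.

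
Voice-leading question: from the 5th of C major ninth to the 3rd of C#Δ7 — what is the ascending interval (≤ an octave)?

augmented 6th

The 5th of C major ninth is G; the 3rd of C#Δ7 is E#.
6 letter names make it a sixth; at 10 semitones (a half step wider than major) the quality is augmented.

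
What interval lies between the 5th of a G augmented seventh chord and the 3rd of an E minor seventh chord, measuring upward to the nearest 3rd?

diminished 4th

The 5th of G augmented seventh is D♯; the 3rd of E minor seventh is G.
4 letter names make it a fourth; at 4 semitones (a half step narrower than perfect) the quality is diminished.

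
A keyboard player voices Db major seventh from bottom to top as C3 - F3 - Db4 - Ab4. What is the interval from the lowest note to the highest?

The outer voices are C3 and Ab4.
From C to Ab: 20 semitones over a thirteenth = minor.

minor 13th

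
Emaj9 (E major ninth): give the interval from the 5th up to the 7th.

The chord tones of Emaj9 (E major ninth) are E-G#-B-D#-F#.
That puts B below D#.
From B to D# is 4 semitones, exactly the major third.

major third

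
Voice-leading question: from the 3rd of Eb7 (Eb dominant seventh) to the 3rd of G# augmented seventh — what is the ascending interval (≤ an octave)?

augmented third

Eb7 (Eb dominant seventh) has G as its 3rd, and G# augmented seventh has B# as its 3rd.
From G to B#: 5 semitones over a third = augmented.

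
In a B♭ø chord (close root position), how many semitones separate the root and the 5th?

6

Spelling the chord: B♭–D♭–F♭–A♭.
B♭ to F♭ is a diminished fifth: 6 semitones.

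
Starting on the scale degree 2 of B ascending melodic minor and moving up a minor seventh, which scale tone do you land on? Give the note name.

The scale is B C# D E F# G# A#.
The scale degree 2 is C#; a minor seventh above that is B — scale degree 1.

B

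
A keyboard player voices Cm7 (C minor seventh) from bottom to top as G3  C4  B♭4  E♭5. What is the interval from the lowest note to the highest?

The outer voices are G3 and E♭5.
From G to E♭: 20 semitones over a thirteenth = minor.

m13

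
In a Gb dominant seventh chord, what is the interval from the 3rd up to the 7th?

Spelling the chord: Gb-Bb-Db-Fb.
So we need the interval from Bb up to Fb.
5 letter names make it a fifth; at 6 semitones (a half step narrower than perfect) the quality is diminished.

d5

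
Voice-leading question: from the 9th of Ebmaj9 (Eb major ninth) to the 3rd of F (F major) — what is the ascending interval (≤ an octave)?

major third

Ebmaj9 (Eb major ninth) has F as its 9th, and F (F major) has A as its 3rd.
F up to A spans 3 letter names and 4 semitones — a major third.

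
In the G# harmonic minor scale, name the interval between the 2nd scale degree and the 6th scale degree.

diminished fifth

Spelling the G# harmonic minor scale: G# A# B C# D# E F##.
The 2nd scale degree is A# and the 6th scale degree is E.
From A# to E: 6 semitones over a fifth = diminished.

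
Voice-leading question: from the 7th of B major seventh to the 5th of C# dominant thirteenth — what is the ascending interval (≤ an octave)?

The 7th of B major seventh is A#; the 5th of C# dominant thirteenth is G#.
A# up to G# is 10 semitones, a half step narrower than a major seventh, so the interval is minor.

minor 7th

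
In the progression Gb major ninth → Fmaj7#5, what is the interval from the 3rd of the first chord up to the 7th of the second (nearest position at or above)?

augmented 4th

Gb major ninth has Bb as its 3rd, and Fmaj7#5 has E as its 7th.
4 letter names make it a fourth; at 6 semitones (a half step wider than perfect) the quality is augmented.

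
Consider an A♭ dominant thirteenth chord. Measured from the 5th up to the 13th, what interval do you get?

The chord tones of A♭13 are A♭, C, E♭, G♭, B♭, F.
5th = E♭; 13th = F.
Counting 9 letters and 14 half steps from E♭ gives a major ninth.

major 9th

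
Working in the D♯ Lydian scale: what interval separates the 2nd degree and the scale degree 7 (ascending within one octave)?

D♯ lydian: D♯ E♯ F𝄪 G𝄪 A♯ B♯ C𝄪.
So we need the interval from E♯ up to C𝄪.
E♯ up to C𝄪 spans 6 letter names and 9 semitones — a major sixth.

major sixth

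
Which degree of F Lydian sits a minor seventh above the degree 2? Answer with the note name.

F

The scale is F G A B C D E.
The degree 2 is G; a minor seventh above that is F — scale degree 1.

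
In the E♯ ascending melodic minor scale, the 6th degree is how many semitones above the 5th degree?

2

The scale is E♯ F𝄪 G♯ A♯ B♯ C𝄪 D𝄪.
B♯ up to C𝄪 is a major second — 2 semitones.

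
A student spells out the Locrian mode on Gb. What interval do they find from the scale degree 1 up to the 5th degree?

diminished 5th

Gb locrian: Gb Abb Bbb Cb Dbb Ebb Fb.
Scale degree 1 = Gb; degree 5 = Dbb.
From Gb to Dbb: 6 semitones over a fifth = diminished.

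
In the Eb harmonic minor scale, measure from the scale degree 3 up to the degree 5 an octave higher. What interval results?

Eb harmonic minor: Eb F Gb Ab Bb Cb D.
That puts Gb below Bb.
Counting 10 letters and 16 half steps from Gb gives a major tenth.

M10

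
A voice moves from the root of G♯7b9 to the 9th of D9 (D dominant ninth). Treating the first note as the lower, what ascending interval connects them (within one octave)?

m6

G♯7b9 has G♯ as its root, and D9 (D dominant ninth) has E as its 9th.
From G♯ to E: 8 semitones over a sixth = minor.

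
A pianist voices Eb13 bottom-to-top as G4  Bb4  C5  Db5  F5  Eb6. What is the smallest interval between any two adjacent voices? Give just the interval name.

m2

Adjacent intervals: G4→Bb4 = minor third; Bb4→C5 = major second; C5→Db5 = minor second; Db5→F5 = major third; F5→Eb6 = minor seventh.
The smallest is C5 to Db5, a minor second (1 semitone).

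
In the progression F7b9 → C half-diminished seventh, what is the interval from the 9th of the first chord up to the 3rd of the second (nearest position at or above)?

major sixth

The 9th of F7b9 is Gb; the 3rd of C half-diminished seventh is Eb.
From Gb to Eb is 9 semitones, exactly the major sixth.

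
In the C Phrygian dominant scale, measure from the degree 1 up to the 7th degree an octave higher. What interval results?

minor 14th

Spelling the C Phrygian dominant scale: C Db E F G Ab Bb.
The degree 1 is C and the 7th scale degree (up an octave) is Bb.
From C to Bb: 22 semitones over a fourteenth = minor.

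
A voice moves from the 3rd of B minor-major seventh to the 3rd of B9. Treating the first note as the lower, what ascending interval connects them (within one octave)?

The 3rd of B minor-major seventh is D; the 3rd of B9 is D♯.
From D to D♯: 1 semitone over a unison = augmented.

augmented unison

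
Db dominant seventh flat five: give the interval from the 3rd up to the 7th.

Spelling the chord: Db, F, Abb, Cb.
3rd = F; 7th = Cb.
From F to Cb: 6 semitones over a fifth = diminished.
That tritone between 3rd and 7th is what gives the dominant seventh its pull toward resolution.

d5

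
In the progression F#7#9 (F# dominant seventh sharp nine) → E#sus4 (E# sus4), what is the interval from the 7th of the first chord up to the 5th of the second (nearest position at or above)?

augmented fifth

F#7#9 (F# dominant seventh sharp nine) has E as its 7th, and E#sus4 (E# sus4) has B# as its 5th.
From E to B#: 8 semitones over a fifth = augmented.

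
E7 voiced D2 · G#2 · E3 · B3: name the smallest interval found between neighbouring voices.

Adjacent intervals: D2→G#2 = augmented fourth; G#2→E3 = minor sixth; E3→B3 = perfect fifth.
The smallest is D2 to G#2, an augmented fourth (6 semitones).

A4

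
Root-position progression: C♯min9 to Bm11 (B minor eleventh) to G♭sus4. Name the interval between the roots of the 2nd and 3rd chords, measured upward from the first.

diminished sixth

The roots are B and G♭.
From B to G♭: 7 semitones over a sixth = diminished.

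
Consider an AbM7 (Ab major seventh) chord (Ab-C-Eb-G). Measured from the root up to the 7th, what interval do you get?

Root = Ab; 7th = G.
Counting 7 letters and 11 half steps from Ab gives a major seventh.

M7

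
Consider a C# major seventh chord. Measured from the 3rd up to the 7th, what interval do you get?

perfect fifth

C# major seventh: C# E# G# B#.
The 3rd is E# and the 7th is B#.
Counting 5 letters and 7 half steps from E# gives a perfect fifth.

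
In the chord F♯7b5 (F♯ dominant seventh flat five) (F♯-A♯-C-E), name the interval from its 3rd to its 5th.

diminished 3rd

3rd = A♯; 5th = C.
From A♯ to C: 2 semitones over a third = diminished.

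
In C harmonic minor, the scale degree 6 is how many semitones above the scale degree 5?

The scale is C D Eb F G Ab B.
G up to Ab is a minor second — 1 semitone.

1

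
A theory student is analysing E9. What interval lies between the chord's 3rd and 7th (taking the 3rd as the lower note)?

diminished fifth

E9 is spelled E-G#-B-D-F#.
So we need the interval from G# up to D.
G# up to D is 6 semitones, a half step narrower than a perfect fifth, so the interval is diminished.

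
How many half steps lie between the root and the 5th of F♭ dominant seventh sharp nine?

The chord tones of F♭7#9 are F♭, A♭, C♭, E𝄫, G.
F♭ to C♭ is a perfect fifth: 7 semitones.

7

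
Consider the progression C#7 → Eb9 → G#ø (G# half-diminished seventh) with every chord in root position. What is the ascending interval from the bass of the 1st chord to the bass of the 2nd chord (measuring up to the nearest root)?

diminished 3rd

The roots are C# and Eb.
C# up to Eb is 2 semitones, a whole step narrower than a major third, so the interval is diminished.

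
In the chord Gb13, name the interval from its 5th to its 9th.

perfect fifth

Spelling the chord: Gb–Bb–Db–Fb–Ab–Eb.
That puts Db below Ab.
From Db to Ab is 7 semitones, exactly the perfect fifth.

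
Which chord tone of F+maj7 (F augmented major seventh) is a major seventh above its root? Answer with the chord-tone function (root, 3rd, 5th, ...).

7th

The chord tones of F augmented major seventh are F-A-C#-E.
The root is F. A major seventh above F is E.
E is the chord's 7th.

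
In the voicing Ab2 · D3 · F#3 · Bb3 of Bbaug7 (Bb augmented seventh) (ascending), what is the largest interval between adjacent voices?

Adjacent intervals: Ab2→D3 = augmented fourth; D3→F#3 = major third; F#3→Bb3 = diminished fourth.
The largest is Ab2 to D3, an augmented fourth (6 semitones).

augmented 4th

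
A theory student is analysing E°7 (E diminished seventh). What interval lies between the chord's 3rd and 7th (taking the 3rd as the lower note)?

The chord tones of E°7 are E, G, B♭, D♭.
The 3rd is G and the 7th is D♭.
G up to D♭ is 6 semitones, a half step narrower than a perfect fifth, so the interval is diminished.

diminished fifth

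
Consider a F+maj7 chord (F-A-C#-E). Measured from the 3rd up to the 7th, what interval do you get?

perfect fifth

So we need the interval from A up to E.
Counting 5 letters and 7 half steps from A gives a perfect fifth.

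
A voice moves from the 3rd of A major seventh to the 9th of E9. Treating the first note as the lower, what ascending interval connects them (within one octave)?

perfect fourth

The 3rd of A major seventh is C#; the 9th of E9 is F#.
Counting 4 letters and 5 half steps from C# gives a perfect fourth.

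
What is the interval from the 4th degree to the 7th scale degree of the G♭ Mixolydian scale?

P4

Spelling the G♭ Mixolydian scale: G♭ A♭ B♭ C♭ D♭ E♭ F♭.
4th degree = C♭; 7th scale degree = F♭.
C♭ up to F♭ spans 4 letter names and 5 semitones — a perfect fourth.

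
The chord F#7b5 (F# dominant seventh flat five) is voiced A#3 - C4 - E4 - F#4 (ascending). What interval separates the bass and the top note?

minor 6th

The outer voices are A#3 and F#4.
From A# to F#: 8 semitones over a sixth = minor.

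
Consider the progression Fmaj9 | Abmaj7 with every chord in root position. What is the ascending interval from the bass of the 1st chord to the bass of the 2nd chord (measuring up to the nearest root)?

minor 3rd

The roots are F and Ab.
3 letter names make it a third; at 3 semitones (a half step narrower than major) the quality is minor.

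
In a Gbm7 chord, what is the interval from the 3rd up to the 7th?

perfect 5th

Spelling the chord: Gb–Bbb–Db–Fb.
The 3rd is Bbb and the 7th is Fb.
Bbb up to Fb spans 5 letter names and 7 semitones — a perfect fifth.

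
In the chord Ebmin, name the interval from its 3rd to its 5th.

Spelling the chord: Eb, Gb, Bb.
3rd = Gb; 5th = Bb.
Gb up to Bb spans 3 letter names and 4 semitones — a major third.

M3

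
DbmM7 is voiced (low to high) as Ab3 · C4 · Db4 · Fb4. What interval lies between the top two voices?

Those voices are Db4 and Fb4.
3 letter names make it a third; at 3 semitones (a half step narrower than major) the quality is minor.

minor 3rd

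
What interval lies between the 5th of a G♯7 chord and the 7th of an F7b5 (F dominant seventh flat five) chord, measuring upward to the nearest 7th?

d2

G♯7 has D♯ as its 5th, and F7b5 (F dominant seventh flat five) has E♭ as its 7th.
2 letter names make it a second; at 0 semitones (a whole step narrower than major) the quality is diminished.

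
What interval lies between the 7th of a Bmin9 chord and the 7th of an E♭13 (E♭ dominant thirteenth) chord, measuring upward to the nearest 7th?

diminished 4th

Bmin9 has A as its 7th, and E♭13 (E♭ dominant thirteenth) has D♭ as its 7th.
4 letter names make it a fourth; at 4 semitones (a half step narrower than perfect) the quality is diminished.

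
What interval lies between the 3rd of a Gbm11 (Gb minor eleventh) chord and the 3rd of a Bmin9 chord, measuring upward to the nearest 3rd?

Gbm11 (Gb minor eleventh) has Bbb as its 3rd, and Bmin9 has D as its 3rd.
3 letter names make it a third; at 5 semitones (a half step wider than major) the quality is augmented.

A3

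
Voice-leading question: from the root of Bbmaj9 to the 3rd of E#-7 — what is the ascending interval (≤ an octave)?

augmented 6th

Bbmaj9 has Bb as its root, and E#-7 has G# as its 3rd.
6 letter names make it a sixth; at 10 semitones (a half step wider than major) the quality is augmented.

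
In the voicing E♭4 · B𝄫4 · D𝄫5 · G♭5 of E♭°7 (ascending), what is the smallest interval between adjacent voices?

Adjacent intervals: E♭4→B𝄫4 = diminished fifth; B𝄫4→D𝄫5 = minor third; D𝄫5→G♭5 = augmented fourth.
The smallest is B𝄫4 to D𝄫5, a minor third (3 semitones).

minor third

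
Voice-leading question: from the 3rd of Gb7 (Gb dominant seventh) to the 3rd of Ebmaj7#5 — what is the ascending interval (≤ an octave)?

major sixth

The 3rd of Gb7 (Gb dominant seventh) is Bb; the 3rd of Ebmaj7#5 is G.
Bb up to G spans 6 letter names and 9 semitones — a major sixth.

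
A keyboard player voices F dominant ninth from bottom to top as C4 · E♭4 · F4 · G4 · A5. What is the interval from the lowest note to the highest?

major thirteenth

The outer voices are C4 and A5.
Counting 13 letters and 21 half steps from C gives a major thirteenth.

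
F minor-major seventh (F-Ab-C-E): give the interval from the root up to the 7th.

M7

That puts F below E.
F up to E spans 7 letter names and 11 semitones — a major seventh.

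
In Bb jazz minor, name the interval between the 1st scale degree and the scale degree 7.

The scale runs Bb C Db Eb F G A.
That puts Bb below A.
Counting 7 letters and 11 half steps from Bb gives a major seventh.

M7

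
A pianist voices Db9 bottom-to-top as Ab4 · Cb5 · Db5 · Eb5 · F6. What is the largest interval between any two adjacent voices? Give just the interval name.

Adjacent intervals: Ab4→Cb5 = minor third; Cb5→Db5 = major second; Db5→Eb5 = major second; Eb5→F6 = major ninth.
The largest is Eb5 to F6, a major ninth (14 semitones).

major ninth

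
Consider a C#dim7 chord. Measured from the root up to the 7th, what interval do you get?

C# diminished seventh is spelled C#–E–G–Bb.
That puts C# below Bb.
C# up to Bb is 9 semitones, a whole step narrower than a major seventh, so the interval is diminished.

diminished 7th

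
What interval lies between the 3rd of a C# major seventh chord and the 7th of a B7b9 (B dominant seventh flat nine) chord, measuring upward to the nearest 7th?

diminished 4th

The 3rd of C# major seventh is E#; the 7th of B7b9 (B dominant seventh flat nine) is A.
From E# to A: 4 semitones over a fourth = diminished.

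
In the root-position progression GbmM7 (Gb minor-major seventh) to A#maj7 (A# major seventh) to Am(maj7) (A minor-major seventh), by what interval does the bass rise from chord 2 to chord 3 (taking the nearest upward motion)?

diminished octave

The roots are A# and A.
A# up to A is 11 semitones, a half step narrower than a perfect octave, so the interval is diminished.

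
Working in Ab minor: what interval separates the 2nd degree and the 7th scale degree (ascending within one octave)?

The scale runs Ab Bb Cb Db Eb Fb Gb.
So we need the interval from Bb up to Gb.
Bb up to Gb is 8 semitones, a half step narrower than a major sixth, so the interval is minor.

minor 6th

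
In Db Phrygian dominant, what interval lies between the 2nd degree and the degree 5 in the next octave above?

Db phrygian dominant: Db Ebb F Gb Ab Bbb Cb.
So we need the interval from Ebb up to Ab.
11 letter names make it an eleventh; at 18 semitones (a half step wider than perfect) the quality is augmented.

augmented eleventh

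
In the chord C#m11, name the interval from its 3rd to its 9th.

major seventh

Spelling the chord: C#, E, G#, B, D#, F#.
The 3rd is E and the 9th is D#.
Counting 7 letters and 11 half steps from E gives a major seventh.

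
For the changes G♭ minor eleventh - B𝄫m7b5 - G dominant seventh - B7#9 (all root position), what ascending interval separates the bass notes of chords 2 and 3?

The roots are B𝄫 and G.
6 letter names make it a sixth; at 10 semitones (a half step wider than major) the quality is augmented.

A6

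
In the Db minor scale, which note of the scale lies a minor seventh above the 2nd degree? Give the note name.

Db

The scale is Db Eb Fb Gb Ab Bbb Cb.
The 2nd degree is Eb; a minor seventh above that is Db — scale degree 1.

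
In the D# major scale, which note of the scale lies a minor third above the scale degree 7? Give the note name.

The scale is D# E# F## G# A# B# C##.
The scale degree 7 is C##; a minor third above that is E# — scale degree 2.

E#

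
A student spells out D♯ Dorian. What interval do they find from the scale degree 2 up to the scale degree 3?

Spelling D♯ Dorian: D♯ E♯ F♯ G♯ A♯ B♯ C♯.
That puts E♯ below F♯.
2 letter names make it a second; at 1 semitone (a half step narrower than major) the quality is minor.

minor second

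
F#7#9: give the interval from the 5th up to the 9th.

A5

The chord tones of F#7#9 are F#, A#, C#, E, G##.
The 5th is C# and the 9th is G##.
From C# to G##: 8 semitones over a fifth = augmented.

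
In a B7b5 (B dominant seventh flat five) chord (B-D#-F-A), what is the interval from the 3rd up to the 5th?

diminished third

3rd = D#; 5th = F.
From D# to F: 2 semitones over a third = diminished.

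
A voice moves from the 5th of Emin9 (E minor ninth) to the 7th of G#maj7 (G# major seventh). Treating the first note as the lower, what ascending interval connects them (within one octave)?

augmented fifth

Emin9 (E minor ninth) has B as its 5th, and G#maj7 (G# major seventh) has F## as its 7th.
From B to F##: 8 semitones over a fifth = augmented.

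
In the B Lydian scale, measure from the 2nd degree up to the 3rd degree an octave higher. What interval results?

major ninth

Spelling the B Lydian scale: B C# D# E# F# G# A#.
That puts C# below D#.
C# up to D# spans 9 letter names and 14 semitones — a major ninth.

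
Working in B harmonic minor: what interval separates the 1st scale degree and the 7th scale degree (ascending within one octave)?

B harmonic minor: B C♯ D E F♯ G A♯.
The 1st scale degree is B and the degree 7 is A♯.
B up to A♯ spans 7 letter names and 11 semitones — a major seventh.

major seventh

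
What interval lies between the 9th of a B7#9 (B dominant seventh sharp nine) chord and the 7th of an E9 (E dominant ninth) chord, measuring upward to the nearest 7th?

diminished 2nd

B7#9 (B dominant seventh sharp nine) has C𝄪 as its 9th, and E9 (E dominant ninth) has D as its 7th.
C𝄪 up to D is 0 semitones, a whole step narrower than a major second, so the interval is diminished.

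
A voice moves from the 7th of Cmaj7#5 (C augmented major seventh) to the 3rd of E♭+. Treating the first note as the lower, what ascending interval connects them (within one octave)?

minor sixth

Cmaj7#5 (C augmented major seventh) has B as its 7th, and E♭+ has G as its 3rd.
6 letter names make it a sixth; at 8 semitones (a half step narrower than major) the quality is minor.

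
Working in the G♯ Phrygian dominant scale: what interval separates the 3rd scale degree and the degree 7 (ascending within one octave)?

G♯ phrygian dominant: G♯ A B♯ C♯ D♯ E F♯.
That puts B♯ below F♯.
5 letter names make it a fifth; at 6 semitones (a half step narrower than perfect) the quality is diminished.

diminished 5th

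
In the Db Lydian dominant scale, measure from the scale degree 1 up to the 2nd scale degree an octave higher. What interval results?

Spelling the Db Lydian dominant scale: Db Eb F G Ab Bb Cb.
The scale degree 1 is Db and the 2nd scale degree (up an octave) is Eb.
Db up to Eb spans 9 letter names and 14 semitones — a major ninth.

major ninth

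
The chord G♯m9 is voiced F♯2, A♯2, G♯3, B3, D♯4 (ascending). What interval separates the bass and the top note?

The outer voices are F♯2 and D♯4.
Counting 13 letters and 21 half steps from F♯ gives a major thirteenth.

major thirteenth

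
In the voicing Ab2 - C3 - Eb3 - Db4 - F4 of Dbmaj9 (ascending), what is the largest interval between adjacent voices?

Adjacent intervals: Ab2→C3 = major third; C3→Eb3 = minor third; Eb3→Db4 = minor seventh; Db4→F4 = major third.
The largest is Eb3 to Db4, a minor seventh (10 semitones).

minor seventh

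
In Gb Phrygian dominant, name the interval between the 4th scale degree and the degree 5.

major second

Spelling Gb Phrygian dominant: Gb Abb Bb Cb Db Ebb Fb.
So we need the interval from Cb up to Db.
From Cb to Db is 2 semitones, exactly the major second.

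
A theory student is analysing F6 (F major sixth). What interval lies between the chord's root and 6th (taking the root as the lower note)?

M6

Spelling the chord: F A C D.
So we need the interval from F up to D.
From F to D is 9 semitones, exactly the major sixth.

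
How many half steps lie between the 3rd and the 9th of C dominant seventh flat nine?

The chord tones of C dominant seventh flat nine are C E G Bb Db.
E to Db is a diminished seventh: 9 semitones.

9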